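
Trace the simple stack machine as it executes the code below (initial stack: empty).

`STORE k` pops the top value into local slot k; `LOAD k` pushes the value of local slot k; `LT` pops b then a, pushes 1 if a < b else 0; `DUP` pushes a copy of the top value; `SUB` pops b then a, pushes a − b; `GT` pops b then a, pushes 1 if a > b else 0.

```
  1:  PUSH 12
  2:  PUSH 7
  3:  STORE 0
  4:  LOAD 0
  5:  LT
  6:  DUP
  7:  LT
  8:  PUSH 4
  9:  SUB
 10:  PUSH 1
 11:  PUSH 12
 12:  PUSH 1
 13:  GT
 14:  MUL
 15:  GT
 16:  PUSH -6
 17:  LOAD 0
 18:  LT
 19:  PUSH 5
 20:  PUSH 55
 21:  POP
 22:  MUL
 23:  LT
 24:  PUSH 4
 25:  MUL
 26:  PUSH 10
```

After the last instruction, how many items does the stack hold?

2

PUSH 12 : 12
PUSH 7  : 12 7
STORE 0 : 12
LOAD 0  : 12 7
LT      : 0
DUP     : 0 0
LT      : 0
PUSH 4  : 0 4
SUB     : -4
PUSH 1  : -4 1
PUSH 12 : -4 1 12
PUSH 1  : -4 1 12 1
GT      : -4 1 1
MUL     : -4 1
GT      : 0
PUSH -6 : 0 -6
LOAD 0  : 0 -6 7
LT      : 0 1
PUSH 5  : 0 1 5
PUSH 55 : 0 1 5 55
POP     : 0 1 5
MUL     : 0 5
LT      : 1
PUSH 4  : 1 4
MUL     : 4
PUSH 10 : 4 10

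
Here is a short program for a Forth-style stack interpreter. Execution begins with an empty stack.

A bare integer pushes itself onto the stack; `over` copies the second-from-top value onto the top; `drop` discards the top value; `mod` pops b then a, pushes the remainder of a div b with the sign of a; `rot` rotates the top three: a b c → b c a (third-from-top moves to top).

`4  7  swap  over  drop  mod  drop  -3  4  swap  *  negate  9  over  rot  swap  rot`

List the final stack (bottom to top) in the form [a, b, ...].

4      → [4]
7      → [4, 7]
swap   → [7, 4]
over   → [7, 4, 7]
drop   → [7, 4]
mod    → [3]
drop   → []
-3     → [-3]
4      → [-3, 4]
swap   → [4, -3]
*      → [-12]
negate → [12]
9      → [12, 9]
over   → [12, 9, 12]
rot    → [9, 12, 12]
swap   → [9, 12, 12]
rot    → [12, 12, 9]

[12, 12, 9]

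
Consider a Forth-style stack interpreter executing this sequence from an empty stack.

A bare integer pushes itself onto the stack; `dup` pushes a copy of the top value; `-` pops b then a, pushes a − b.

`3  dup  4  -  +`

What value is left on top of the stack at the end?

2

3    [3]
dup  [3, 3]
4    [3, 3, 4]
-    [3, -1]
+    [2]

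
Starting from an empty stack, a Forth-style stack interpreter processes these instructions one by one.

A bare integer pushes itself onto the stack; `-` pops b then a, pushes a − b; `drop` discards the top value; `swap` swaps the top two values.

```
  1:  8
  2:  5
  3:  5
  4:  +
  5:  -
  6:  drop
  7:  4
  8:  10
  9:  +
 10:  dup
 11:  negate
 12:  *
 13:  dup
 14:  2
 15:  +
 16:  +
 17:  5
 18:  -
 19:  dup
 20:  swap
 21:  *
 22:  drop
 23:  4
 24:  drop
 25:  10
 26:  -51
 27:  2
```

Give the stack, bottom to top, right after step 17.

8      -> [8]
5      -> [8, 5]
5      -> [8, 5, 5]
+      -> [8, 10]
-      -> [-2]
drop   -> []
4      -> [4]
10     -> [4, 10]
+      -> [14]
dup    -> [14, 14]
negate -> [14, -14]
*      -> [-196]
dup    -> [-196, -196]
2      -> [-196, -196, 2]
+      -> [-196, -194]
+      -> [-390]
5      -> [-390, 5]

[-390, 5]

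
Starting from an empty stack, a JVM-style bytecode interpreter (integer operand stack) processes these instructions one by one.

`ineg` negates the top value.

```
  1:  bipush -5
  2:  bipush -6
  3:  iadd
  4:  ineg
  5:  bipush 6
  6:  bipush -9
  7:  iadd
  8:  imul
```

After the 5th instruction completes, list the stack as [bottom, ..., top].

[11, 6]

bipush -5  -5
bipush -6  -5 -6
iadd       -11
ineg       11
bipush 6   11 6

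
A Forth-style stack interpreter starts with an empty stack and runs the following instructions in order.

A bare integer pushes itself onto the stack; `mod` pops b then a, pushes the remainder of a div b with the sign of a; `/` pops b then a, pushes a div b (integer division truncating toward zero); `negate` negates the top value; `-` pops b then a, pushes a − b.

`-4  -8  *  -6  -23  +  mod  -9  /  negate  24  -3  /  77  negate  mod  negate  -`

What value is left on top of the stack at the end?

-4      -4
-8      -4 -8
*       32
-6      32 -6
-23     32 -6 -23
+       32 -29
mod     3
-9      3 -9
/       0
negate  0
24      0 24
-3      0 24 -3
/       0 -8
77      0 -8 77
negate  0 -8 -77
mod     0 -8
negate  0 8
-       -8

-8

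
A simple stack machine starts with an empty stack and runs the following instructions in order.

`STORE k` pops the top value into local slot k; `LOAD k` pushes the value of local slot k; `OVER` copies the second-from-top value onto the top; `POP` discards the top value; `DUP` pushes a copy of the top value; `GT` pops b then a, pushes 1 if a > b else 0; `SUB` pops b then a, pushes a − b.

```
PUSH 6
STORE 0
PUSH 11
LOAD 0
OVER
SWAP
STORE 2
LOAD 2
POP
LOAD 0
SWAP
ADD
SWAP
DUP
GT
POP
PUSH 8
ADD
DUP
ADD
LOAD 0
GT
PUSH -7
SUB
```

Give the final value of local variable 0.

6

PUSH 6  -> 6
STORE 0 -> (empty)
PUSH 11 -> 11
LOAD 0  -> 11 6
OVER    -> 11 6 11
SWAP    -> 11 11 6
STORE 2 -> 11 11
LOAD 2  -> 11 11 6
POP     -> 11 11
LOAD 0  -> 11 11 6
SWAP    -> 11 6 11
ADD     -> 11 17
SWAP    -> 17 11
DUP     -> 17 11 11
GT      -> 17 0
POP     -> 17
PUSH 8  -> 17 8
ADD     -> 25
DUP     -> 25 25
ADD     -> 50
LOAD 0  -> 50 6
GT      -> 1
PUSH -7 -> 1 -7
SUB     -> 8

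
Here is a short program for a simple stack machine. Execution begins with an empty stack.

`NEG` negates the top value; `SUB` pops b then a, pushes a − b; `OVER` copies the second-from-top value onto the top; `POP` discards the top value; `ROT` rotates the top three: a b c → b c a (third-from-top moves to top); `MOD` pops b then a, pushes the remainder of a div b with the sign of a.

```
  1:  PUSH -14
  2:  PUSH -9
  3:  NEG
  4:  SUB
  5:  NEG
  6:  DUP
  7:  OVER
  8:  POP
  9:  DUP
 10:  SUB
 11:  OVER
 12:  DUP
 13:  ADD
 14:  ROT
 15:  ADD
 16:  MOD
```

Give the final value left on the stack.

PUSH -14 : [-14]
PUSH -9  : [-14, -9]
NEG      : [-14, 9]
SUB      : [-23]
NEG      : [23]
DUP      : [23, 23]
OVER     : [23, 23, 23]
POP      : [23, 23]
DUP      : [23, 23, 23]
SUB      : [23, 0]
OVER     : [23, 0, 23]
DUP      : [23, 0, 23, 23]
ADD      : [23, 0, 46]
ROT      : [0, 46, 23]
ADD      : [0, 69]
MOD      : [0]

0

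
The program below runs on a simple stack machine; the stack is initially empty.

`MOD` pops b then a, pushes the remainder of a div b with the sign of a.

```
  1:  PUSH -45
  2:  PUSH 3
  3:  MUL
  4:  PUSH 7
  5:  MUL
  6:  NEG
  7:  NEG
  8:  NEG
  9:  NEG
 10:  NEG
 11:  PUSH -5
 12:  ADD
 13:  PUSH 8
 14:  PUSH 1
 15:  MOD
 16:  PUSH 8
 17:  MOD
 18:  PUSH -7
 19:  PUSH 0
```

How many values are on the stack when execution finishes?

4

PUSH -45 -> -45
PUSH 3   -> -45 3
MUL      -> -135
PUSH 7   -> -135 7
MUL      -> -945
NEG      -> 945
NEG      -> -945
NEG      -> 945
NEG      -> -945
NEG      -> 945
PUSH -5  -> 945 -5
ADD      -> 940
PUSH 8   -> 940 8
PUSH 1   -> 940 8 1
MOD      -> 940 0
PUSH 8   -> 940 0 8
MOD      -> 940 0
PUSH -7  -> 940 0 -7
PUSH 0   -> 940 0 -7 0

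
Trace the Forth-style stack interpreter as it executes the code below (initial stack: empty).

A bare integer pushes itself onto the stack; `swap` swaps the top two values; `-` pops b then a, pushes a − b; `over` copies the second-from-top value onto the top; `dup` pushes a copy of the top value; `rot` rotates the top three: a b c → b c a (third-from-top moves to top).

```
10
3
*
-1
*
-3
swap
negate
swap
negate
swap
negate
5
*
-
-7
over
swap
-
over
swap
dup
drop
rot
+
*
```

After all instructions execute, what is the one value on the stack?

10      10
3       10 3
*       30
-1      30 -1
*       -30
-3      -30 -3
swap    -3 -30
negate  -3 30
swap    30 -3
negate  30 3
swap    3 30
negate  3 -30
5       3 -30 5
*       3 -150
-       153
-7      153 -7
over    153 -7 153
swap    153 153 -7
-       153 160
over    153 160 153
swap    153 153 160
dup     153 153 160 160
drop    153 153 160
rot     153 160 153
+       153 313
*       47889

47889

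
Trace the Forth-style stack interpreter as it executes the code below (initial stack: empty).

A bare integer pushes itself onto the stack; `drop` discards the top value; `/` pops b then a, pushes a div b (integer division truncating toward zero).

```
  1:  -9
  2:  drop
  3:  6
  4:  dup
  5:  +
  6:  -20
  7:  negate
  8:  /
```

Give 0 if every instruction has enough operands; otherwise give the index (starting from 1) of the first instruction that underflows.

-9      [-9]
drop    []
6       [6]
dup     [6, 6]
+       [12]
-20     [12, -20]
negate  [12, 20]
/       [0]

0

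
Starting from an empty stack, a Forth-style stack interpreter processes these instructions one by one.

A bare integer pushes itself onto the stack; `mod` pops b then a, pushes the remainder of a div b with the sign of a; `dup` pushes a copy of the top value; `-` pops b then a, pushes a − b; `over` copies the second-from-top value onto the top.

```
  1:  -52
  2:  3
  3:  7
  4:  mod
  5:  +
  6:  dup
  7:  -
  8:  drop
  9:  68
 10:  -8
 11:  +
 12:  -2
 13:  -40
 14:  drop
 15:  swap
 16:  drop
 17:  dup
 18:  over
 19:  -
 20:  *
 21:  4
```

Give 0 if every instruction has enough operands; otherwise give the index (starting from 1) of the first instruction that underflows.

-52  → [-52]
3    → [-52, 3]
7    → [-52, 3, 7]
mod  → [-52, 3]
+    → [-49]
dup  → [-49, -49]
-    → [0]
drop → []
68   → [68]
-8   → [68, -8]
+    → [60]
-2   → [60, -2]
-40  → [60, -2, -40]
drop → [60, -2]
swap → [-2, 60]
drop → [-2]
dup  → [-2, -2]
over → [-2, -2, -2]
-    → [-2, 0]
*    → [0]
4    → [0, 4]

0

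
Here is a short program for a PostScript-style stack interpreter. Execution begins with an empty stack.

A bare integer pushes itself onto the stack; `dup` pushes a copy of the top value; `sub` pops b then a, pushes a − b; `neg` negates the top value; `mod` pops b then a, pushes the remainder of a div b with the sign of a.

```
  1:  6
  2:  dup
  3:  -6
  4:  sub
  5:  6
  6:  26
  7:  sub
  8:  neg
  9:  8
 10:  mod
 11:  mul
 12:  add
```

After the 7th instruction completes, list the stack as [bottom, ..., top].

6   : 6
dup : 6 6
-6  : 6 6 -6
sub : 6 12
6   : 6 12 6
26  : 6 12 6 26
sub : 6 12 -20

[6, 12, -20]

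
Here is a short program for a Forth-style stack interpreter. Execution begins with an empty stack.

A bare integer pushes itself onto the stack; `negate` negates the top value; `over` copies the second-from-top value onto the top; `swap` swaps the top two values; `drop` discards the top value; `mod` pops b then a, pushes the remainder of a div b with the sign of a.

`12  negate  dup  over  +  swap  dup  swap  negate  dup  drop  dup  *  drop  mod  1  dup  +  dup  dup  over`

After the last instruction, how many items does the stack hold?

5

12      12
negate  -12
dup     -12 -12
over    -12 -12 -12
+       -12 -24
swap    -24 -12
dup     -24 -12 -12
swap    -24 -12 -12
negate  -24 -12 12
dup     -24 -12 12 12
drop    -24 -12 12
dup     -24 -12 12 12
*       -24 -12 144
drop    -24 -12
mod     0
1       0 1
dup     0 1 1
+       0 2
dup     0 2 2
dup     0 2 2 2
over    0 2 2 2 2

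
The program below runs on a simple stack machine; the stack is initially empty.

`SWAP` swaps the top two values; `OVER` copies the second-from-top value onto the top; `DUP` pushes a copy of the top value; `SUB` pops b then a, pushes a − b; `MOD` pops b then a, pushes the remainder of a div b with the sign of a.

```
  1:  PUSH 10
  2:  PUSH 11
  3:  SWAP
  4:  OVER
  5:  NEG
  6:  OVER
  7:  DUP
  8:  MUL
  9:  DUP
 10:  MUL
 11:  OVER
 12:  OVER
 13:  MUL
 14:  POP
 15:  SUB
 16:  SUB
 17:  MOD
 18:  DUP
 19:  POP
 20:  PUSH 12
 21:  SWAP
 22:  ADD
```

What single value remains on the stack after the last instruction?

PUSH 10 -> [10]
PUSH 11 -> [10, 11]
SWAP    -> [11, 10]
OVER    -> [11, 10, 11]
NEG     -> [11, 10, -11]
OVER    -> [11, 10, -11, 10]
DUP     -> [11, 10, -11, 10, 10]
MUL     -> [11, 10, -11, 100]
DUP     -> [11, 10, -11, 100, 100]
MUL     -> [11, 10, -11, 10000]
OVER    -> [11, 10, -11, 10000, -11]
OVER    -> [11, 10, -11, 10000, -11, 10000]
MUL     -> [11, 10, -11, 10000, -110000]
POP     -> [11, 10, -11, 10000]
SUB     -> [11, 10, -10011]
SUB     -> [11, 10021]
MOD     -> [11]
DUP     -> [11, 11]
POP     -> [11]
PUSH 12 -> [11, 12]
SWAP    -> [12, 11]
ADD     -> [23]

23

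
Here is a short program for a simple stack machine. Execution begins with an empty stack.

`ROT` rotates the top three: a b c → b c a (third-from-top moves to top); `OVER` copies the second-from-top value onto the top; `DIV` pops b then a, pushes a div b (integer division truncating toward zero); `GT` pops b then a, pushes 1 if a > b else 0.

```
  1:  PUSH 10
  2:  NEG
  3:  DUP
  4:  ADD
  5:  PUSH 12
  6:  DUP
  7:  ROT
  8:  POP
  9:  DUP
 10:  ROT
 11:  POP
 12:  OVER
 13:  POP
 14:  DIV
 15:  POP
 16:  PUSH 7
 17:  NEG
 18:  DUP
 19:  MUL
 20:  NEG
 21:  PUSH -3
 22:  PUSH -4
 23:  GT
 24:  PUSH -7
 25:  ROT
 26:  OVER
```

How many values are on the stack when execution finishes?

4

PUSH 10 → [10]
NEG     → [-10]
DUP     → [-10, -10]
ADD     → [-20]
PUSH 12 → [-20, 12]
DUP     → [-20, 12, 12]
ROT     → [12, 12, -20]
POP     → [12, 12]
DUP     → [12, 12, 12]
ROT     → [12, 12, 12]
POP     → [12, 12]
OVER    → [12, 12, 12]
POP     → [12, 12]
DIV     → [1]
POP     → []
PUSH 7  → [7]
NEG     → [-7]
DUP     → [-7, -7]
MUL     → [49]
NEG     → [-49]
PUSH -3 → [-49, -3]
PUSH -4 → [-49, -3, -4]
GT      → [-49, 1]
PUSH -7 → [-49, 1, -7]
ROT     → [1, -7, -49]
OVER    → [1, -7, -49, -7]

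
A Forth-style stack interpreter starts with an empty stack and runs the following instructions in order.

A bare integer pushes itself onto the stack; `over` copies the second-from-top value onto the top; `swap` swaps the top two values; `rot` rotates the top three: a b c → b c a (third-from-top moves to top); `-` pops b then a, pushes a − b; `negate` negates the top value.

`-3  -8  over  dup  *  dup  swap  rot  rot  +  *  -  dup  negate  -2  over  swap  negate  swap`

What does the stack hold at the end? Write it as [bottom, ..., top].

[-12, 12, 2, 12]

-3     → -3
-8     → -3 -8
over   → -3 -8 -3
dup    → -3 -8 -3 -3
*      → -3 -8 9
dup    → -3 -8 9 9
swap   → -3 -8 9 9
rot    → -3 9 9 -8
rot    → -3 9 -8 9
+      → -3 9 1
*      → -3 9
-      → -12
dup    → -12 -12
negate → -12 12
-2     → -12 12 -2
over   → -12 12 -2 12
swap   → -12 12 12 -2
negate → -12 12 12 2
swap   → -12 12 2 12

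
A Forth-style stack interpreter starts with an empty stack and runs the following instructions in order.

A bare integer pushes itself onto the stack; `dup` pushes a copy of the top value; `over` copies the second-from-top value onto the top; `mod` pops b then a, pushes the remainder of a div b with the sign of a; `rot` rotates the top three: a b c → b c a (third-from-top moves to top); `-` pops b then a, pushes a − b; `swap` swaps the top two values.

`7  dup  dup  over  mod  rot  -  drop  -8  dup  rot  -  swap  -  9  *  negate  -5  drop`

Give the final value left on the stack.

7       [7]
dup     [7, 7]
dup     [7, 7, 7]
over    [7, 7, 7, 7]
mod     [7, 7, 0]
rot     [7, 0, 7]
-       [7, -7]
drop    [7]
-8      [7, -8]
dup     [7, -8, -8]
rot     [-8, -8, 7]
-       [-8, -15]
swap    [-15, -8]
-       [-7]
9       [-7, 9]
*       [-63]
negate  [63]
-5      [63, -5]
drop    [63]

63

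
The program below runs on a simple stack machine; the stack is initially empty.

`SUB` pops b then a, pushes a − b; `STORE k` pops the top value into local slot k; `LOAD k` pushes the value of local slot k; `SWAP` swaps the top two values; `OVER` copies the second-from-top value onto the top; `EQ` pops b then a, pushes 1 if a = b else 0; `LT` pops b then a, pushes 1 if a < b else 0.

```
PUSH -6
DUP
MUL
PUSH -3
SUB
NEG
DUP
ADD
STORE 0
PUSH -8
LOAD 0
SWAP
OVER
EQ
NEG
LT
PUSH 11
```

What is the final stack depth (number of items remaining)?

PUSH -6  [-6]
DUP      [-6, -6]
MUL      [36]
PUSH -3  [36, -3]
SUB      [39]
NEG      [-39]
DUP      [-39, -39]
ADD      [-78]
STORE 0  []
PUSH -8  [-8]
LOAD 0   [-8, -78]
SWAP     [-78, -8]
OVER     [-78, -8, -78]
EQ       [-78, 0]
NEG      [-78, 0]
LT       [1]
PUSH 11  [1, 11]

2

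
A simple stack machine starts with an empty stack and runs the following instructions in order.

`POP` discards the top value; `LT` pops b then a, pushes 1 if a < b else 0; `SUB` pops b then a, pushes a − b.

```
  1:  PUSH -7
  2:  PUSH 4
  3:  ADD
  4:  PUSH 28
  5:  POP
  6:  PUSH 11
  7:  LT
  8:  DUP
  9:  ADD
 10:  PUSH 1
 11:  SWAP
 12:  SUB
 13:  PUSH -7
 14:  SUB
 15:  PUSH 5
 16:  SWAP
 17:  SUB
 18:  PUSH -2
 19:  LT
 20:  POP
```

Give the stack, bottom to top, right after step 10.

PUSH -7 → [-7]
PUSH 4  → [-7, 4]
ADD     → [-3]
PUSH 28 → [-3, 28]
POP     → [-3]
PUSH 11 → [-3, 11]
LT      → [1]
DUP     → [1, 1]
ADD     → [2]
PUSH 1  → [2, 1]

[2, 1]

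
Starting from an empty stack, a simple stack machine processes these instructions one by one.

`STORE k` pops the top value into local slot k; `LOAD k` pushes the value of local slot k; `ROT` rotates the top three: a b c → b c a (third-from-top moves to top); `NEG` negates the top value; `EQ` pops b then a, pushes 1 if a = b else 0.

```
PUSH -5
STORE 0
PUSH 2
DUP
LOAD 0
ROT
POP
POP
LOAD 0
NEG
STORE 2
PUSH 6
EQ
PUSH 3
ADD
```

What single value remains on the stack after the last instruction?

PUSH -5 -> -5
STORE 0 -> (empty)
PUSH 2  -> 2
DUP     -> 2 2
LOAD 0  -> 2 2 -5
ROT     -> 2 -5 2
POP     -> 2 -5
POP     -> 2
LOAD 0  -> 2 -5
NEG     -> 2 5
STORE 2 -> 2
PUSH 6  -> 2 6
EQ      -> 0
PUSH 3  -> 0 3
ADD     -> 3

3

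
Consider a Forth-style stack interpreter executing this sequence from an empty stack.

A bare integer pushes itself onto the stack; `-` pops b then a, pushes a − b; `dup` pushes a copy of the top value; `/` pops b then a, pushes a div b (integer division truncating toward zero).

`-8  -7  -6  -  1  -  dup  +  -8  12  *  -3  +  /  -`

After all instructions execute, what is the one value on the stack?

-8  : [-8]
-7  : [-8, -7]
-6  : [-8, -7, -6]
-   : [-8, -1]
1   : [-8, -1, 1]
-   : [-8, -2]
dup : [-8, -2, -2]
+   : [-8, -4]
-8  : [-8, -4, -8]
12  : [-8, -4, -8, 12]
*   : [-8, -4, -96]
-3  : [-8, -4, -96, -3]
+   : [-8, -4, -99]
/   : [-8, 0]
-   : [-8]

-8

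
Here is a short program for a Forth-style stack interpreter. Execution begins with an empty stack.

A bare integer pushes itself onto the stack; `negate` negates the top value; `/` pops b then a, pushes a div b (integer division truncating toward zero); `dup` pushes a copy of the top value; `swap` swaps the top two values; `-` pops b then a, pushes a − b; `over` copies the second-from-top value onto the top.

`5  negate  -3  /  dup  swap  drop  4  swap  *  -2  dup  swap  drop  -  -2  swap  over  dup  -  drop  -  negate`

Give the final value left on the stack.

5      -> 5
negate -> -5
-3     -> -5 -3
/      -> 1
dup    -> 1 1
swap   -> 1 1
drop   -> 1
4      -> 1 4
swap   -> 4 1
*      -> 4
-2     -> 4 -2
dup    -> 4 -2 -2
swap   -> 4 -2 -2
drop   -> 4 -2
-      -> 6
-2     -> 6 -2
swap   -> -2 6
over   -> -2 6 -2
dup    -> -2 6 -2 -2
-      -> -2 6 0
drop   -> -2 6
-      -> -8
negate -> 8

8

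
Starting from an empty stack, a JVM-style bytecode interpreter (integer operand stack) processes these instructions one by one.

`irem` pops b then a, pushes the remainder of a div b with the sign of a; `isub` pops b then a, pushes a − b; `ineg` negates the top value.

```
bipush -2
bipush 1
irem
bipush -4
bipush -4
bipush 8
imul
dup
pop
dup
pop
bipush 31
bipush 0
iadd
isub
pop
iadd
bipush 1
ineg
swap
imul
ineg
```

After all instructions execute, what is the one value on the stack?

-4

bipush -2 → [-2]
bipush 1  → [-2, 1]
irem      → [0]
bipush -4 → [0, -4]
bipush -4 → [0, -4, -4]
bipush 8  → [0, -4, -4, 8]
imul      → [0, -4, -32]
dup       → [0, -4, -32, -32]
pop       → [0, -4, -32]
dup       → [0, -4, -32, -32]
pop       → [0, -4, -32]
bipush 31 → [0, -4, -32, 31]
bipush 0  → [0, -4, -32, 31, 0]
iadd      → [0, -4, -32, 31]
isub      → [0, -4, -63]
pop       → [0, -4]
iadd      → [-4]
bipush 1  → [-4, 1]
ineg      → [-4, -1]
swap      → [-1, -4]
imul      → [4]
ineg      → [-4]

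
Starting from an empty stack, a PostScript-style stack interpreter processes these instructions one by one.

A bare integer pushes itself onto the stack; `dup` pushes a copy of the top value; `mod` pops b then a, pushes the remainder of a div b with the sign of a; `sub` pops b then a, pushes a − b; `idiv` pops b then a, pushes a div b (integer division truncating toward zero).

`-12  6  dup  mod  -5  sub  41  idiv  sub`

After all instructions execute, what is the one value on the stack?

-12  : [-12]
6    : [-12, 6]
dup  : [-12, 6, 6]
mod  : [-12, 0]
-5   : [-12, 0, -5]
sub  : [-12, 5]
41   : [-12, 5, 41]
idiv : [-12, 0]
sub  : [-12]

-12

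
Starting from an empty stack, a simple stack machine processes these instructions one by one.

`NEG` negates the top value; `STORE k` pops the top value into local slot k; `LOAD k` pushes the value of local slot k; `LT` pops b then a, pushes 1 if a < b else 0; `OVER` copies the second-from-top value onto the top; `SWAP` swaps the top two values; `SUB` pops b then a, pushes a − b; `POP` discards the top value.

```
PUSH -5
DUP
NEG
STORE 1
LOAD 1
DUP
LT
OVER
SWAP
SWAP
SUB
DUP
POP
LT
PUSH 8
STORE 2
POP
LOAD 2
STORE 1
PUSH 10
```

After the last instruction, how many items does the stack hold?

PUSH -5 → -5
DUP     → -5 -5
NEG     → -5 5
STORE 1 → -5
LOAD 1  → -5 5
DUP     → -5 5 5
LT      → -5 0
OVER    → -5 0 -5
SWAP    → -5 -5 0
SWAP    → -5 0 -5
SUB     → -5 5
DUP     → -5 5 5
POP     → -5 5
LT      → 1
PUSH 8  → 1 8
STORE 2 → 1
POP     → (empty)
LOAD 2  → 8
STORE 1 → (empty)
PUSH 10 → 10

1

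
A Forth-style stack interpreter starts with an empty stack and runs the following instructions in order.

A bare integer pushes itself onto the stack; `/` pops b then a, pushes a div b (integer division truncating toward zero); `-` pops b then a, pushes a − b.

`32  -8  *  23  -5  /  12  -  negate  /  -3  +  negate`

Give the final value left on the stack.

32     : [32]
-8     : [32, -8]
*      : [-256]
23     : [-256, 23]
-5     : [-256, 23, -5]
/      : [-256, -4]
12     : [-256, -4, 12]
-      : [-256, -16]
negate : [-256, 16]
/      : [-16]
-3     : [-16, -3]
+      : [-19]
negate : [19]

19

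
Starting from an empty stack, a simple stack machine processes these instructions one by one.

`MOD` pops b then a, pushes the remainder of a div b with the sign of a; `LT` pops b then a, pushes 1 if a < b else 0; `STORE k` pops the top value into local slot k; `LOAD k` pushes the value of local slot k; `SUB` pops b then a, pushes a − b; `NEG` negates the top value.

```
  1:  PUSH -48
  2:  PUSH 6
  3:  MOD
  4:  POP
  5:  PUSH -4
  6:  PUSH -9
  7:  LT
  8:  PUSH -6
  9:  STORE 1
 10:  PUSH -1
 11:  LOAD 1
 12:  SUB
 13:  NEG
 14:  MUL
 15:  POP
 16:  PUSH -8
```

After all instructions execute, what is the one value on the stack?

PUSH -48 → -48
PUSH 6   → -48 6
MOD      → 0
POP      → (empty)
PUSH -4  → -4
PUSH -9  → -4 -9
LT       → 0
PUSH -6  → 0 -6
STORE 1  → 0
PUSH -1  → 0 -1
LOAD 1   → 0 -1 -6
SUB      → 0 5
NEG      → 0 -5
MUL      → 0
POP      → (empty)
PUSH -8  → -8

-8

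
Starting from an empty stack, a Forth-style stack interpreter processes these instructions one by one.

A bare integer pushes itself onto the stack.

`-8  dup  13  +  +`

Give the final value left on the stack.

-3

-8  → -8
dup → -8 -8
13  → -8 -8 13
+   → -8 5
+   → -3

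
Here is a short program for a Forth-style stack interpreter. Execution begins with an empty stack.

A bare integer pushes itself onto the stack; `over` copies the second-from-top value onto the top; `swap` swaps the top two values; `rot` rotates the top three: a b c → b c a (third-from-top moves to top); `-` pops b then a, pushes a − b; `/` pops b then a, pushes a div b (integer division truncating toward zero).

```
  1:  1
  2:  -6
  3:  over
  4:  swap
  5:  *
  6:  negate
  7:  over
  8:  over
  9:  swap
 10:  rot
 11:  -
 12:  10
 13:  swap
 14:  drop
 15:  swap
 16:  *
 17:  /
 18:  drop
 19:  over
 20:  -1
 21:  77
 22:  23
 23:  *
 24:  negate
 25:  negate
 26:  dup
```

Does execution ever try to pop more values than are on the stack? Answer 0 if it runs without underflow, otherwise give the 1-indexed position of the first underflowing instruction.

1      -> [1]
-6     -> [1, -6]
over   -> [1, -6, 1]
swap   -> [1, 1, -6]
*      -> [1, -6]
negate -> [1, 6]
over   -> [1, 6, 1]
over   -> [1, 6, 1, 6]
swap   -> [1, 6, 6, 1]
rot    -> [1, 6, 1, 6]
-      -> [1, 6, -5]
10     -> [1, 6, -5, 10]
swap   -> [1, 6, 10, -5]
drop   -> [1, 6, 10]
swap   -> [1, 10, 6]
*      -> [1, 60]
/      -> [0]
drop   -> []
over  — needs 2 operands, stack has 0 → underflow

19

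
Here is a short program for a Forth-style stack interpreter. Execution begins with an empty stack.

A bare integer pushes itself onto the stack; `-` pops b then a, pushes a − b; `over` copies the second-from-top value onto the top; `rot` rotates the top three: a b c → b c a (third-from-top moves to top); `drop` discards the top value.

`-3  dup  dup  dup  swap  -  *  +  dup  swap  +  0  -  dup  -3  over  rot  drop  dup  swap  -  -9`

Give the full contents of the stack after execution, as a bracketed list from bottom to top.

[-6, -3, 0, -9]

-3   → [-3]
dup  → [-3, -3]
dup  → [-3, -3, -3]
dup  → [-3, -3, -3, -3]
swap → [-3, -3, -3, -3]
-    → [-3, -3, 0]
*    → [-3, 0]
+    → [-3]
dup  → [-3, -3]
swap → [-3, -3]
+    → [-6]
0    → [-6, 0]
-    → [-6]
dup  → [-6, -6]
-3   → [-6, -6, -3]
over → [-6, -6, -3, -6]
rot  → [-6, -3, -6, -6]
drop → [-6, -3, -6]
dup  → [-6, -3, -6, -6]
swap → [-6, -3, -6, -6]
-    → [-6, -3, 0]
-9   → [-6, -3, 0, -9]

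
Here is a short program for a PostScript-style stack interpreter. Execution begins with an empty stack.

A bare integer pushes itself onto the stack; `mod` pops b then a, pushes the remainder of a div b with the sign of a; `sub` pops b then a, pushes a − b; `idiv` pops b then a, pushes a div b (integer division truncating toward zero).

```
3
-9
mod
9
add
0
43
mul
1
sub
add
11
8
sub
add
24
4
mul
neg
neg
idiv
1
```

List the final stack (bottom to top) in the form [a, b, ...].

3    : [3]
-9   : [3, -9]
mod  : [3]
9    : [3, 9]
add  : [12]
0    : [12, 0]
43   : [12, 0, 43]
mul  : [12, 0]
1    : [12, 0, 1]
sub  : [12, -1]
add  : [11]
11   : [11, 11]
8    : [11, 11, 8]
sub  : [11, 3]
add  : [14]
24   : [14, 24]
4    : [14, 24, 4]
mul  : [14, 96]
neg  : [14, -96]
neg  : [14, 96]
idiv : [0]
1    : [0, 1]

[0, 1]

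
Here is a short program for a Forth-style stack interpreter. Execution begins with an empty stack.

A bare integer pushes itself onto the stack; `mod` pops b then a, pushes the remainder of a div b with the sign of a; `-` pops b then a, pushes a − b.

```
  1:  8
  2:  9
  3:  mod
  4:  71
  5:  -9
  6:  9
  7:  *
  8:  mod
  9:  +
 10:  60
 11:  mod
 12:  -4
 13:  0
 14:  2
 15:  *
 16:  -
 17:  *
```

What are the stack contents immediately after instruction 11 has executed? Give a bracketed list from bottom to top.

[19]

8   → [8]
9   → [8, 9]
mod → [8]
71  → [8, 71]
-9  → [8, 71, -9]
9   → [8, 71, -9, 9]
*   → [8, 71, -81]
mod → [8, 71]
+   → [79]
60  → [79, 60]
mod → [19]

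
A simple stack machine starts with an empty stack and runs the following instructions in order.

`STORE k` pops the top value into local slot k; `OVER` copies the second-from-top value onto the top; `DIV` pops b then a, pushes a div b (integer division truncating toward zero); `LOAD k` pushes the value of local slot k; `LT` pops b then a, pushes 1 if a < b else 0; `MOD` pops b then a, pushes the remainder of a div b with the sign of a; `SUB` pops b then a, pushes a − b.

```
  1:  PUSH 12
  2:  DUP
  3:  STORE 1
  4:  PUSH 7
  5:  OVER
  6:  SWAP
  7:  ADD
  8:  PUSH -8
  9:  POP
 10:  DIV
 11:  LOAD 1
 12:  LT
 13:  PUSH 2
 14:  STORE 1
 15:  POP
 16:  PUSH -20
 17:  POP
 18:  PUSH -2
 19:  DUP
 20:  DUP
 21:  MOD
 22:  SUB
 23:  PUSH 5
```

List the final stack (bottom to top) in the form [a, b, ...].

[-2, 5]

PUSH 12  : 12
DUP      : 12 12
STORE 1  : 12
PUSH 7   : 12 7
OVER     : 12 7 12
SWAP     : 12 12 7
ADD      : 12 19
PUSH -8  : 12 19 -8
POP      : 12 19
DIV      : 0
LOAD 1   : 0 12
LT       : 1
PUSH 2   : 1 2
STORE 1  : 1
POP      : (empty)
PUSH -20 : -20
POP      : (empty)
PUSH -2  : -2
DUP      : -2 -2
DUP      : -2 -2 -2
MOD      : -2 0
SUB      : -2
PUSH 5   : -2 5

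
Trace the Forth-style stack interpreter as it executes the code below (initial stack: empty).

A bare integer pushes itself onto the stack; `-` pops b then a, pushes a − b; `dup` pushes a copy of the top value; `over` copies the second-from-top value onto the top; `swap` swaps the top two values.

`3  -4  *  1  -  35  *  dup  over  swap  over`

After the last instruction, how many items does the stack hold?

3     [3]
-4    [3, -4]
*     [-12]
1     [-12, 1]
-     [-13]
35    [-13, 35]
*     [-455]
dup   [-455, -455]
over  [-455, -455, -455]
swap  [-455, -455, -455]
over  [-455, -455, -455, -455]

4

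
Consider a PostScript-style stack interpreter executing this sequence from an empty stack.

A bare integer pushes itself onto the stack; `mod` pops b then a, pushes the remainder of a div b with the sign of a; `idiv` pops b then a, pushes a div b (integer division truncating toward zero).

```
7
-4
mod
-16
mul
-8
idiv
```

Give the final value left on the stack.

7     [7]
-4    [7, -4]
mod   [3]
-16   [3, -16]
mul   [-48]
-8    [-48, -8]
idiv  [6]

6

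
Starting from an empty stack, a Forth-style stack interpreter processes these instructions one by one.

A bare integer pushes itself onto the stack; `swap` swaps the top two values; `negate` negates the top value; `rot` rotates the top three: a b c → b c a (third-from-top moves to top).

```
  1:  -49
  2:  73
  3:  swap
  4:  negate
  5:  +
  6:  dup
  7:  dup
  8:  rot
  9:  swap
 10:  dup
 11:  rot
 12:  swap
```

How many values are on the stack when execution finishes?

4

-49    -> [-49]
73     -> [-49, 73]
swap   -> [73, -49]
negate -> [73, 49]
+      -> [122]
dup    -> [122, 122]
dup    -> [122, 122, 122]
rot    -> [122, 122, 122]
swap   -> [122, 122, 122]
dup    -> [122, 122, 122, 122]
rot    -> [122, 122, 122, 122]
swap   -> [122, 122, 122, 122]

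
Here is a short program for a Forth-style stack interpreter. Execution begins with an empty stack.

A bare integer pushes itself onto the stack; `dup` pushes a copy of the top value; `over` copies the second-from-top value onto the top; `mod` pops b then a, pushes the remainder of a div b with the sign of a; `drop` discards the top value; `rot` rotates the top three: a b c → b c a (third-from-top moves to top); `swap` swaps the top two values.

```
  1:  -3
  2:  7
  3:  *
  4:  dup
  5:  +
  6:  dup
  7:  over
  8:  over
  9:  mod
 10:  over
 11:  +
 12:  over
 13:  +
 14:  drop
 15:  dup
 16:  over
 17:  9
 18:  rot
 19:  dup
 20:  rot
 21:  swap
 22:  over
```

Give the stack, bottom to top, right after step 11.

[-42, -42, -42]

-3   → [-3]
7    → [-3, 7]
*    → [-21]
dup  → [-21, -21]
+    → [-42]
dup  → [-42, -42]
over → [-42, -42, -42]
over → [-42, -42, -42, -42]
mod  → [-42, -42, 0]
over → [-42, -42, 0, -42]
+    → [-42, -42, -42]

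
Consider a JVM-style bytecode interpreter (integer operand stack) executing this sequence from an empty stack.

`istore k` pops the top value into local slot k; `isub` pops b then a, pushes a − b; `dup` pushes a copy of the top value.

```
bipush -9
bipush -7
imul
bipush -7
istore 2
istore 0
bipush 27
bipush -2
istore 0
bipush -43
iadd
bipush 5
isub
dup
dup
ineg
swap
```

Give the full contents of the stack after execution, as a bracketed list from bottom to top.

bipush -9  : [-9]
bipush -7  : [-9, -7]
imul       : [63]
bipush -7  : [63, -7]
istore 2   : [63]
istore 0   : []
bipush 27  : [27]
bipush -2  : [27, -2]
istore 0   : [27]
bipush -43 : [27, -43]
iadd       : [-16]
bipush 5   : [-16, 5]
isub       : [-21]
dup        : [-21, -21]
dup        : [-21, -21, -21]
ineg       : [-21, -21, 21]
swap       : [-21, 21, -21]

[-21, 21, -21]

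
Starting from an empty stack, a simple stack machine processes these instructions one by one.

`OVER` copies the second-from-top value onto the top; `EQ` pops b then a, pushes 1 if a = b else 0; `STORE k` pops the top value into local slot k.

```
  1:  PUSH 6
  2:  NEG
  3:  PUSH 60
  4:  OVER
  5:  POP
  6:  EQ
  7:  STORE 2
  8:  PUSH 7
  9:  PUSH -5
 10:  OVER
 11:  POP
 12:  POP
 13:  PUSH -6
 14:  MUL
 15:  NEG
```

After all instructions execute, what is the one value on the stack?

PUSH 6  → [6]
NEG     → [-6]
PUSH 60 → [-6, 60]
OVER    → [-6, 60, -6]
POP     → [-6, 60]
EQ      → [0]
STORE 2 → []
PUSH 7  → [7]
PUSH -5 → [7, -5]
OVER    → [7, -5, 7]
POP     → [7, -5]
POP     → [7]
PUSH -6 → [7, -6]
MUL     → [-42]
NEG     → [42]

42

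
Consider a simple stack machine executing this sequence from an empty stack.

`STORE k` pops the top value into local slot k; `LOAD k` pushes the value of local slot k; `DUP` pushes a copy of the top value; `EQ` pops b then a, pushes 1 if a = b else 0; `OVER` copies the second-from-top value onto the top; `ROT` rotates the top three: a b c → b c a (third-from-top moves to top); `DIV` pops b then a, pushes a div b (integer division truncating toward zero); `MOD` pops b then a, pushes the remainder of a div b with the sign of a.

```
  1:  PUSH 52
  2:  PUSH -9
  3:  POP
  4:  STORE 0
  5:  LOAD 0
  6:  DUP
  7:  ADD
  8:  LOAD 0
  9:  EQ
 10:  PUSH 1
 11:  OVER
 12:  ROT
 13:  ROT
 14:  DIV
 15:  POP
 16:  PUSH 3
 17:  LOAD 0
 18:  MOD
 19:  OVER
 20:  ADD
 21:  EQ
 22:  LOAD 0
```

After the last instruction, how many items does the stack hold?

2

PUSH 52 : 52
PUSH -9 : 52 -9
POP     : 52
STORE 0 : (empty)
LOAD 0  : 52
DUP     : 52 52
ADD     : 104
LOAD 0  : 104 52
EQ      : 0
PUSH 1  : 0 1
OVER    : 0 1 0
ROT     : 1 0 0
ROT     : 0 0 1
DIV     : 0 0
POP     : 0
PUSH 3  : 0 3
LOAD 0  : 0 3 52
MOD     : 0 3
OVER    : 0 3 0
ADD     : 0 3
EQ      : 0
LOAD 0  : 0 52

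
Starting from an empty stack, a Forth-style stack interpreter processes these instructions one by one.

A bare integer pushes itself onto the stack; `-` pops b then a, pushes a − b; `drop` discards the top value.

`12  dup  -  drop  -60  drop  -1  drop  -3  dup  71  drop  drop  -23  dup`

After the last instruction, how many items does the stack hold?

3

12   : [12]
dup  : [12, 12]
-    : [0]
drop : []
-60  : [-60]
drop : []
-1   : [-1]
drop : []
-3   : [-3]
dup  : [-3, -3]
71   : [-3, -3, 71]
drop : [-3, -3]
drop : [-3]
-23  : [-3, -23]
dup  : [-3, -23, -23]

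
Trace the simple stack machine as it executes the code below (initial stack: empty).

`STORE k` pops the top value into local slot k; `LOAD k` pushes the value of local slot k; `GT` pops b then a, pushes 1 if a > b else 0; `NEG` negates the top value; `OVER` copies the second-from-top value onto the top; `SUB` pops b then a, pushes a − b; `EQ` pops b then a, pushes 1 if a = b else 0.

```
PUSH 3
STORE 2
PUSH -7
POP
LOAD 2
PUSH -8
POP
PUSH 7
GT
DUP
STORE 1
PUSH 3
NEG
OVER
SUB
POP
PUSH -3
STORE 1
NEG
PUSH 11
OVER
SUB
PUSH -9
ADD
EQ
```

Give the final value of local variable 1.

-3

PUSH 3   [3]
STORE 2  []
PUSH -7  [-7]
POP      []
LOAD 2   [3]
PUSH -8  [3, -8]
POP      [3]
PUSH 7   [3, 7]
GT       [0]
DUP      [0, 0]
STORE 1  [0]
PUSH 3   [0, 3]
NEG      [0, -3]
OVER     [0, -3, 0]
SUB      [0, -3]
POP      [0]
PUSH -3  [0, -3]
STORE 1  [0]
NEG      [0]
PUSH 11  [0, 11]
OVER     [0, 11, 0]
SUB      [0, 11]
PUSH -9  [0, 11, -9]
ADD      [0, 2]
EQ       [0]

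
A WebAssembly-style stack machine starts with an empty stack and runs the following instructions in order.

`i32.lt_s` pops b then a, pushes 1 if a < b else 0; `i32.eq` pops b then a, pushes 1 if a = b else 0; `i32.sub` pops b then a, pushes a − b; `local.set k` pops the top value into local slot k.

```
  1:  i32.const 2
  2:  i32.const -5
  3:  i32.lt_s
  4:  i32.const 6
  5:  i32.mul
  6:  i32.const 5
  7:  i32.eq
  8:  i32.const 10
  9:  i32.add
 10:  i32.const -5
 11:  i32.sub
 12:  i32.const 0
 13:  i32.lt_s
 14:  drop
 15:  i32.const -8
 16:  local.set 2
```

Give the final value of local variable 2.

-8

i32.const 2   2
i32.const -5  2 -5
i32.lt_s      0
i32.const 6   0 6
i32.mul       0
i32.const 5   0 5
i32.eq        0
i32.const 10  0 10
i32.add       10
i32.const -5  10 -5
i32.sub       15
i32.const 0   15 0
i32.lt_s      0
drop          (empty)
i32.const -8  -8
local.set 2   (empty)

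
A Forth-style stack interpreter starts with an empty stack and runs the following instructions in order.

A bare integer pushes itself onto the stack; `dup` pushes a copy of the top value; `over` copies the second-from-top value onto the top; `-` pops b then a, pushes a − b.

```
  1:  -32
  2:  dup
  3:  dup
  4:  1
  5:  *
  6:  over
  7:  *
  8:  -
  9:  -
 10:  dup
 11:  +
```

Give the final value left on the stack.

-32  : [-32]
dup  : [-32, -32]
dup  : [-32, -32, -32]
1    : [-32, -32, -32, 1]
*    : [-32, -32, -32]
over : [-32, -32, -32, -32]
*    : [-32, -32, 1024]
-    : [-32, -1056]
-    : [1024]
dup  : [1024, 1024]
+    : [2048]

2048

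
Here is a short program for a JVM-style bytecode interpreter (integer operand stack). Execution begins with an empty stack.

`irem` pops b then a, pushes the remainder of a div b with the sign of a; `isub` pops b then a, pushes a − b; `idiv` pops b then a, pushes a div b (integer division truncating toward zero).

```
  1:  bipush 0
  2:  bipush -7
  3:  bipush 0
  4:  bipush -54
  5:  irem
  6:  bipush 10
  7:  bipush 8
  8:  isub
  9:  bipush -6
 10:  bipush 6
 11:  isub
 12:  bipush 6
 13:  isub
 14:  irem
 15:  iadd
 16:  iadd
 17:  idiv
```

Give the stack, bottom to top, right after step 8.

[0, -7, 0, 2]

bipush 0    0
bipush -7   0 -7
bipush 0    0 -7 0
bipush -54  0 -7 0 -54
irem        0 -7 0
bipush 10   0 -7 0 10
bipush 8    0 -7 0 10 8
isub        0 -7 0 2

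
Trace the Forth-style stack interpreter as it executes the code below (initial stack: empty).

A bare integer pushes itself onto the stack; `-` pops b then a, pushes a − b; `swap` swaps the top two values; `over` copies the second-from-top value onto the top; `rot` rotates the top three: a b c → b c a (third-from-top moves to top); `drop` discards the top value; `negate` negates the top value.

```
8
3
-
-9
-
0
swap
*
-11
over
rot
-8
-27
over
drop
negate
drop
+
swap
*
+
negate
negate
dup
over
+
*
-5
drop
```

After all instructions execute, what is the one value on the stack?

8      -> 8
3      -> 8 3
-      -> 5
-9     -> 5 -9
-      -> 14
0      -> 14 0
swap   -> 0 14
*      -> 0
-11    -> 0 -11
over   -> 0 -11 0
rot    -> -11 0 0
-8     -> -11 0 0 -8
-27    -> -11 0 0 -8 -27
over   -> -11 0 0 -8 -27 -8
drop   -> -11 0 0 -8 -27
negate -> -11 0 0 -8 27
drop   -> -11 0 0 -8
+      -> -11 0 -8
swap   -> -11 -8 0
*      -> -11 0
+      -> -11
negate -> 11
negate -> -11
dup    -> -11 -11
over   -> -11 -11 -11
+      -> -11 -22
*      -> 242
-5     -> 242 -5
drop   -> 242

242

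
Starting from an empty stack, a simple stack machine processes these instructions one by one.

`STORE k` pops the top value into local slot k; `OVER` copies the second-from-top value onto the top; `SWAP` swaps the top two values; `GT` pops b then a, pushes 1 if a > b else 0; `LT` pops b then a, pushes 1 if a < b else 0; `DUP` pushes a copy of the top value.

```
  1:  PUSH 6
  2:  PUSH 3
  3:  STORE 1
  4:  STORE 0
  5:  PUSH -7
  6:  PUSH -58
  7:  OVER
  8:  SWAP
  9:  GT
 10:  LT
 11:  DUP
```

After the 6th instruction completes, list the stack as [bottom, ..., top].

[-7, -58]

PUSH 6    [6]
PUSH 3    [6, 3]
STORE 1   [6]
STORE 0   []
PUSH -7   [-7]
PUSH -58  [-7, -58]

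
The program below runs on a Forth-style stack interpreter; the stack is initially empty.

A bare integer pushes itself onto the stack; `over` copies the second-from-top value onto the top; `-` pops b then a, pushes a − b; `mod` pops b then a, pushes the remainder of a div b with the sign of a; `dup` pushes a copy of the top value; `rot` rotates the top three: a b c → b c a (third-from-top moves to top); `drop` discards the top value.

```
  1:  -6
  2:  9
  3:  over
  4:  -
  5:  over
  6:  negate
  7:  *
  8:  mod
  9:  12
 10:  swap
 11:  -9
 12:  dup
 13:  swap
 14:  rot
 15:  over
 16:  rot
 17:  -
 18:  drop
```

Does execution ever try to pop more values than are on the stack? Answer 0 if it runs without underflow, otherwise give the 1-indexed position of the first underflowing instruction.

-6     : [-6]
9      : [-6, 9]
over   : [-6, 9, -6]
-      : [-6, 15]
over   : [-6, 15, -6]
negate : [-6, 15, 6]
*      : [-6, 90]
mod    : [-6]
12     : [-6, 12]
swap   : [12, -6]
-9     : [12, -6, -9]
dup    : [12, -6, -9, -9]
swap   : [12, -6, -9, -9]
rot    : [12, -9, -9, -6]
over   : [12, -9, -9, -6, -9]
rot    : [12, -9, -6, -9, -9]
-      : [12, -9, -6, 0]
drop   : [12, -9, -6]

0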